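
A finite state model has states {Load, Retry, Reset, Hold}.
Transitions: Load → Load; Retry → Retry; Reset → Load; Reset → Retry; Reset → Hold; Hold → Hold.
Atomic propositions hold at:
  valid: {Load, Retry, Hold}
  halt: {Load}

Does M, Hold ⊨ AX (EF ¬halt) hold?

Yes

Sat(¬halt) = {Retry, Reset, Hold}
EF ¬halt: least fixpoint, start Z0 = {Retry, Reset, Hold}, add states with some successor in Z. Already a fixed point.
Sat(EF ¬halt) = {Retry, Reset, Hold}
Sat(AX (EF ¬halt)) = {s : every successor in {Retry, Reset, Hold}} = {Retry, Hold}
Hold ∈ Sat(AX (EF ¬halt)) = {Retry, Hold}, so the formula holds at Hold.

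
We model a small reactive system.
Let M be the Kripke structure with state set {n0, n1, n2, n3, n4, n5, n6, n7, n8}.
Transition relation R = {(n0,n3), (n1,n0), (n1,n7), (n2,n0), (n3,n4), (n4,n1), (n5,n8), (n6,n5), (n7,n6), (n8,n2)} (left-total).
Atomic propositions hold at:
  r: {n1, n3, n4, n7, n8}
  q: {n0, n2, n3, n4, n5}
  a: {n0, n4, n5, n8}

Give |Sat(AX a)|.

Sat(AX a) = {s : every successor in {n0, n4, n5, n8}} = {n2, n3, n5, n6}
|Sat(AX a)| = |{n2, n3, n5, n6}| = 4.

4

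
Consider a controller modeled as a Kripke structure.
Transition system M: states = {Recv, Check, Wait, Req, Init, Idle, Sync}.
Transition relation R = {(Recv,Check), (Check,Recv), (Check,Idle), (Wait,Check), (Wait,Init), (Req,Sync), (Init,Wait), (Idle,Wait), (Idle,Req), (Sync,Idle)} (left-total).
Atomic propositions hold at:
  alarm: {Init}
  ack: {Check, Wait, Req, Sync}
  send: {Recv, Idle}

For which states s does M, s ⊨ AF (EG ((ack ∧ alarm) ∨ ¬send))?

{Wait, Init}

Sat(ack ∧ alarm) = ∅
Sat(¬send) = {Check, Wait, Req, Init, Sync}
Sat((ack ∧ alarm) ∨ ¬send) = {Check, Wait, Req, Init, Sync}
EG ((ack ∧ alarm) ∨ ¬send): greatest fixpoint, start Z0 = {Check, Wait, Req, Init, Sync}, keep only states in Sat with some successor in Z. Z1 = {Wait, Req, Init}; Z2 = {Wait, Init}; fixed.
Sat(EG ((ack ∧ alarm) ∨ ¬send)) = {Wait, Init}
AF (EG ((ack ∧ alarm) ∨ ¬send)): least fixpoint, start Z0 = {Wait, Init}, add states with every successor in Z. Already a fixed point.
Sat(AF (EG ((ack ∧ alarm) ∨ ¬send))) = {Wait, Init}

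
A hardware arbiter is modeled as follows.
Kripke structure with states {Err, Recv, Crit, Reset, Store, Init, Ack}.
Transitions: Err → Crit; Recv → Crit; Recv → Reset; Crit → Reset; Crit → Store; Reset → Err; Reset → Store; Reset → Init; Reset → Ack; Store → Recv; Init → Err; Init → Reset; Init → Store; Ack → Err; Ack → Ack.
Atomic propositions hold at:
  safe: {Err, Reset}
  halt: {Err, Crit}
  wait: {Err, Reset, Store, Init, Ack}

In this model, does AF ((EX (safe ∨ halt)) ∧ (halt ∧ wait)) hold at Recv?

No

Sat(safe ∨ halt) = {Err, Crit, Reset}
Sat(EX (safe ∨ halt)) = {s : some successor in {Err, Crit, Reset}} = {Err, Recv, Crit, Reset, Init, Ack}
Sat(halt ∧ wait) = {Err}
Sat((EX (safe ∨ halt)) ∧ (halt ∧ wait)) = {Err}
AF ((EX (safe ∨ halt)) ∧ (halt ∧ wait)): least fixpoint, start Z0 = {Err}, add states with every successor in Z. Already a fixed point.
Sat(AF ((EX (safe ∨ halt)) ∧ (halt ∧ wait))) = {Err}
Recv ∉ Sat(AF ((EX (safe ∨ halt)) ∧ (halt ∧ wait))) = {Err}, so the formula does not hold at Recv.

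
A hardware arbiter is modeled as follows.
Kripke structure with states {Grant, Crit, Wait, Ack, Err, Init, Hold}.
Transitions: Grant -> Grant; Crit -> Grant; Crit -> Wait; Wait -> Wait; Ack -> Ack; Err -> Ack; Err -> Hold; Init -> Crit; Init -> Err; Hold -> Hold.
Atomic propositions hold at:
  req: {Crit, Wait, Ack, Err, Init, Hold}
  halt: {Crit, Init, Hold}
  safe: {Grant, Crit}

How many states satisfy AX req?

5

Sat(AX req) = {s : every successor in {Crit, Wait, Ack, Err, Init, Hold}} = {Wait, Ack, Err, Init, Hold}
|Sat(AX req)| = |{Wait, Ack, Err, Init, Hold}| = 5.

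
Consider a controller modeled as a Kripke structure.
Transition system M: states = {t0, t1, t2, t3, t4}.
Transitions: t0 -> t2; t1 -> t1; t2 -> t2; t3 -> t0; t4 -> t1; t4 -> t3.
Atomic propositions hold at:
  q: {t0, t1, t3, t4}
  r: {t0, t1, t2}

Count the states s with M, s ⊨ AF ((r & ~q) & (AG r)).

Sat(~q) = {t2}
Sat(r & ~q) = {t2}
AG r: greatest fixpoint, start Z0 = {t0, t1, t2}, keep only states in Sat with every successor in Z. Already a fixed point.
Sat(AG r) = {t0, t1, t2}
Sat((r & ~q) & (AG r)) = {t2}
AF ((r & ~q) & (AG r)): least fixpoint, start Z0 = {t2}, add states with every successor in Z. Z1 = {t0, t2}; Z2 = {t0, t2, t3}; fixed.
Sat(AF ((r & ~q) & (AG r))) = {t0, t2, t3}
|Sat(AF ((r & ~q) & (AG r)))| = |{t0, t2, t3}| = 3.

3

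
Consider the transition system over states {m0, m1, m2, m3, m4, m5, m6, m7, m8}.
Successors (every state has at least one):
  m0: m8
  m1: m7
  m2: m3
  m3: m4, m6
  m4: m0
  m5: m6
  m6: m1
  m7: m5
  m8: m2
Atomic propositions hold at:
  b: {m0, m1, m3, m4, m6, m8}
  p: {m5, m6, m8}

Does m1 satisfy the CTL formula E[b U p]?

No

E[b U p]: least fixpoint, start Z0 = Sat(p) = {m5, m6, m8}, add states in Sat(b) with some successor in Z. Z1 = {m0, m3, m5, m6, m8}; Z2 = {m0, m3, m4, m5, m6, m8}; fixed.
Sat(E[b U p]) = {m0, m3, m4, m5, m6, m8}
m1 ∉ Sat(E[b U p]) = {m0, m3, m4, m5, m6, m8}, so the formula does not hold at m1.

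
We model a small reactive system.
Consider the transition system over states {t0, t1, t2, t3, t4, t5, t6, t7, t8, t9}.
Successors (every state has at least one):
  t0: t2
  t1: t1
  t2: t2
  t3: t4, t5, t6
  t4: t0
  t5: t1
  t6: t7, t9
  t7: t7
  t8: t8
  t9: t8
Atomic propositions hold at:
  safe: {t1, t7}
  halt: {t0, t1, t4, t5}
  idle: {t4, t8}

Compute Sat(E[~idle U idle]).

{t3, t4, t6, t8, t9}

Sat(~idle) = {t0, t1, t2, t3, t5, t6, t7, t9}
E[~idle U idle]: least fixpoint, start Z0 = Sat(idle) = {t4, t8}, add states in Sat(~idle) with some successor in Z. Z1 = {t3, t4, t8, t9}; Z2 = {t3, t4, t6, t8, t9}; fixed.
Sat(E[~idle U idle]) = {t3, t4, t6, t8, t9}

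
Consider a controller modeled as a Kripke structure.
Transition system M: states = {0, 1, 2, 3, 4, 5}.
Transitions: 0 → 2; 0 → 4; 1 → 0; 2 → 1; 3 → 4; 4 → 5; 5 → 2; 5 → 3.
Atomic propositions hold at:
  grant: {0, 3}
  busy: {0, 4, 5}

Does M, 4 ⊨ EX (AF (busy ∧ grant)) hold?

No

Sat(busy ∧ grant) = {0}
AF (busy ∧ grant): least fixpoint, start Z0 = {0}, add states with every successor in Z. Z1 = {0, 1}; Z2 = {0, 1, 2}; fixed.
Sat(AF (busy ∧ grant)) = {0, 1, 2}
Sat(EX (AF (busy ∧ grant))) = {s : some successor in {0, 1, 2}} = {0, 1, 2, 5}
4 ∉ Sat(EX (AF (busy ∧ grant))) = {0, 1, 2, 5}, so the formula does not hold at 4.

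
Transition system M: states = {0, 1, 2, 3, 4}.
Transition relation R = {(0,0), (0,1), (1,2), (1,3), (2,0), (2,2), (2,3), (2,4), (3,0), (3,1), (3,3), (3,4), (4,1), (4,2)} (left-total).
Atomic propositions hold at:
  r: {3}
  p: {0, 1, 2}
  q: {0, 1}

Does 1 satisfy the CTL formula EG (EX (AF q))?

AF q: least fixpoint, start Z0 = {0, 1}, add states with every successor in Z. Already a fixed point.
Sat(AF q) = {0, 1}
Sat(EX (AF q)) = {s : some successor in {0, 1}} = {0, 2, 3, 4}
EG (EX (AF q)): greatest fixpoint, start Z0 = {0, 2, 3, 4}, keep only states in Sat with some successor in Z. Already a fixed point.
Sat(EG (EX (AF q))) = {0, 2, 3, 4}
1 ∉ Sat(EG (EX (AF q))) = {0, 2, 3, 4}, so the formula does not hold at 1.

No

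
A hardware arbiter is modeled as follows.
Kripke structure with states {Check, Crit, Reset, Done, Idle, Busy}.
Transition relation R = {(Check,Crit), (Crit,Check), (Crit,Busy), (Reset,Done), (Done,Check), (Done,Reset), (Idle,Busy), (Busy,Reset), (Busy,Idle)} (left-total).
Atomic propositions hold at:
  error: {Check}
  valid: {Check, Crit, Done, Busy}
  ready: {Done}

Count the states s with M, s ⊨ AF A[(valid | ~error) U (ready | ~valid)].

Sat(~error) = {Crit, Reset, Done, Idle, Busy}
Sat(valid | ~error) = {Check, Crit, Reset, Done, Idle, Busy}
Sat(~valid) = {Reset, Idle}
Sat(ready | ~valid) = {Reset, Done, Idle}
A[(valid | ~error) U (ready | ~valid)]: least fixpoint, start Z0 = Sat((ready | ~valid)) = {Reset, Done, Idle}, add states in Sat(valid | ~error) with every successor in Z. Z1 = {Reset, Done, Idle, Busy}; fixed.
Sat(A[(valid | ~error) U (ready | ~valid)]) = {Reset, Done, Idle, Busy}
AF A[(valid | ~error) U (ready | ~valid)]: least fixpoint, start Z0 = {Reset, Done, Idle, Busy}, add states with every successor in Z. Already a fixed point.
Sat(AF A[(valid | ~error) U (ready | ~valid)]) = {Reset, Done, Idle, Busy}
|Sat(AF A[(valid | ~error) U (ready | ~valid)])| = |{Reset, Done, Idle, Busy}| = 4.

4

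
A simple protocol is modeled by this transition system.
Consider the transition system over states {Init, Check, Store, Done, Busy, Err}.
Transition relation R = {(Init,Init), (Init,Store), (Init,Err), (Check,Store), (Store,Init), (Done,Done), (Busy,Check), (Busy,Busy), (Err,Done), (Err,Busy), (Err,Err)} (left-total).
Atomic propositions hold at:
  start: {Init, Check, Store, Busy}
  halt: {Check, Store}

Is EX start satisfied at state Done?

No

Sat(EX start) = {s : some successor in {Init, Check, Store, Busy}} = {Init, Check, Store, Busy, Err}
Done ∉ Sat(EX start) = {Init, Check, Store, Busy, Err}, so the formula does not hold at Done.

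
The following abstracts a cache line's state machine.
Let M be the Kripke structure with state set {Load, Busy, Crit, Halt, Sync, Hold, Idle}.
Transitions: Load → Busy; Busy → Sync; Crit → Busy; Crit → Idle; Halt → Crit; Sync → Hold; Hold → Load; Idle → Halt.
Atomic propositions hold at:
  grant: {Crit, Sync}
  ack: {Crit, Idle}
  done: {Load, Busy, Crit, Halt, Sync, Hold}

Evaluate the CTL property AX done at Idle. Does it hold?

Yes

Sat(AX done) = {s : every successor in {Load, Busy, Crit, Halt, Sync, Hold}} = {Load, Busy, Halt, Sync, Hold, Idle}
Idle ∈ Sat(AX done) = {Load, Busy, Halt, Sync, Hold, Idle}, so the formula holds at Idle.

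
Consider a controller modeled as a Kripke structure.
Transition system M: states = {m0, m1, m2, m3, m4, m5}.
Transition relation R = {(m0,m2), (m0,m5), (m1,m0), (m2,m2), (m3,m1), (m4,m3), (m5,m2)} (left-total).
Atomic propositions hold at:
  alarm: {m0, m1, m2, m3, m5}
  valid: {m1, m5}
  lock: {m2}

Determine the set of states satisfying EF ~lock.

{m0, m1, m3, m4, m5}

Sat(~lock) = {m0, m1, m3, m4, m5}
EF ~lock: least fixpoint, start Z0 = {m0, m1, m3, m4, m5}, add states with some successor in Z. Already a fixed point.
Sat(EF ~lock) = {m0, m1, m3, m4, m5}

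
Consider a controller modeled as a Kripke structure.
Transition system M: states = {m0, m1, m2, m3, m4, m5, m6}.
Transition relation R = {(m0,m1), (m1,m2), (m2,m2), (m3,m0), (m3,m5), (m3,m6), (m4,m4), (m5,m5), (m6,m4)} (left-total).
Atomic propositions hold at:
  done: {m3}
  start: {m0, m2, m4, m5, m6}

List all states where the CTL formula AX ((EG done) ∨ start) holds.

{m1, m2, m3, m4, m5, m6}

EG done: greatest fixpoint, start Z0 = {m3}, keep only states in Sat with some successor in Z. Z1 = ∅; fixed.
Sat(EG done) = ∅
Sat((EG done) ∨ start) = {m0, m2, m4, m5, m6}
Sat(AX ((EG done) ∨ start)) = {s : every successor in {m0, m2, m4, m5, m6}} = {m1, m2, m3, m4, m5, m6}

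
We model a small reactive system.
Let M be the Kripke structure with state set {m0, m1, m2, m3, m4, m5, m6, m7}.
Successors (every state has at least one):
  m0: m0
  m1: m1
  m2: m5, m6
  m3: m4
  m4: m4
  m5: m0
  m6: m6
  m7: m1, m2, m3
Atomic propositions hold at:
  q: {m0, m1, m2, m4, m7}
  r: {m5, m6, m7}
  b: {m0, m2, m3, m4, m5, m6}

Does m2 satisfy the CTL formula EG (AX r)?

Sat(AX r) = {s : every successor in {m5, m6, m7}} = {m2, m6}
EG (AX r): greatest fixpoint, start Z0 = {m2, m6}, keep only states in Sat with some successor in Z. Already a fixed point.
Sat(EG (AX r)) = {m2, m6}
m2 ∈ Sat(EG (AX r)) = {m2, m6}, so the formula holds at m2.

Yes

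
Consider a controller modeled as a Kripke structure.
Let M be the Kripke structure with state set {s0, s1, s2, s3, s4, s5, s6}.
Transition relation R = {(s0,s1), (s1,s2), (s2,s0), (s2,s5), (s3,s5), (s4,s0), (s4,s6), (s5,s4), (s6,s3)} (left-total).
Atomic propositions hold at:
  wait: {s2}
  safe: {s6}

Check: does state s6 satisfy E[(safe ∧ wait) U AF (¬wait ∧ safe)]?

Yes

Sat(safe ∧ wait) = ∅
Sat(¬wait) = {s0, s1, s3, s4, s5, s6}
Sat(¬wait ∧ safe) = {s6}
AF (¬wait ∧ safe): least fixpoint, start Z0 = {s6}, add states with every successor in Z. Already a fixed point.
Sat(AF (¬wait ∧ safe)) = {s6}
E[(safe ∧ wait) U AF (¬wait ∧ safe)]: least fixpoint, start Z0 = Sat(AF (¬wait ∧ safe)) = {s6}, add states in Sat(safe ∧ wait) with some successor in Z. Already a fixed point.
Sat(E[(safe ∧ wait) U AF (¬wait ∧ safe)]) = {s6}
s6 ∈ Sat(E[(safe ∧ wait) U AF (¬wait ∧ safe)]) = {s6}, so the formula holds at s6.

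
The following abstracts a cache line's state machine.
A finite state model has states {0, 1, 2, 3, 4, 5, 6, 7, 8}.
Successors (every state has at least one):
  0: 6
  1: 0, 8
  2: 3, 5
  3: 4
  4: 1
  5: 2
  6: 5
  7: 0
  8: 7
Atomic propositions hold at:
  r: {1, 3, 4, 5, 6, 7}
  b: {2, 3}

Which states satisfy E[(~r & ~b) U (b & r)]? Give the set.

Sat(~r) = {0, 2, 8}
Sat(~b) = {0, 1, 4, 5, 6, 7, 8}
Sat(~r & ~b) = {0, 8}
Sat(b & r) = {3}
E[(~r & ~b) U (b & r)]: least fixpoint, start Z0 = Sat((b & r)) = {3}, add states in Sat(~r & ~b) with some successor in Z. Already a fixed point.
Sat(E[(~r & ~b) U (b & r)]) = {3}

{3}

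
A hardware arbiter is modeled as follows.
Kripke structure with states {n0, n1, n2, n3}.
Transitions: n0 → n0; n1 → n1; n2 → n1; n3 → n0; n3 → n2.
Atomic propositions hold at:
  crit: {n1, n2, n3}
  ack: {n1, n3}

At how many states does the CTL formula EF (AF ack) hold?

AF ack: least fixpoint, start Z0 = {n1, n3}, add states with every successor in Z. Z1 = {n1, n2, n3}; fixed.
Sat(AF ack) = {n1, n2, n3}
EF (AF ack): least fixpoint, start Z0 = {n1, n2, n3}, add states with some successor in Z. Already a fixed point.
Sat(EF (AF ack)) = {n1, n2, n3}
|Sat(EF (AF ack))| = |{n1, n2, n3}| = 3.

3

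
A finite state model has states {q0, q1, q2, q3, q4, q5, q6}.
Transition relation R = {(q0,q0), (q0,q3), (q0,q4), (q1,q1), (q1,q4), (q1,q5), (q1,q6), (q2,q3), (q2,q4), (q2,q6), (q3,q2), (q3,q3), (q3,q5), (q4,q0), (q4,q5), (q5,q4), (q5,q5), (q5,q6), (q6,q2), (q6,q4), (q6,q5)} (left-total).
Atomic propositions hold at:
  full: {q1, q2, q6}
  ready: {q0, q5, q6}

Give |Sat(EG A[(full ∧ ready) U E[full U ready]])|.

5

Sat(full ∧ ready) = {q6}
E[full U ready]: least fixpoint, start Z0 = Sat(ready) = {q0, q5, q6}, add states in Sat(full) with some successor in Z. Z1 = {q0, q1, q2, q5, q6}; fixed.
Sat(E[full U ready]) = {q0, q1, q2, q5, q6}
A[(full ∧ ready) U E[full U ready]]: least fixpoint, start Z0 = Sat(E[full U ready]) = {q0, q1, q2, q5, q6}, add states in Sat(full ∧ ready) with every successor in Z. Already a fixed point.
Sat(A[(full ∧ ready) U E[full U ready]]) = {q0, q1, q2, q5, q6}
EG A[(full ∧ ready) U E[full U ready]]: greatest fixpoint, start Z0 = {q0, q1, q2, q5, q6}, keep only states in Sat with some successor in Z. Already a fixed point.
Sat(EG A[(full ∧ ready) U E[full U ready]]) = {q0, q1, q2, q5, q6}
|Sat(EG A[(full ∧ ready) U E[full U ready]])| = |{q0, q1, q2, q5, q6}| = 5.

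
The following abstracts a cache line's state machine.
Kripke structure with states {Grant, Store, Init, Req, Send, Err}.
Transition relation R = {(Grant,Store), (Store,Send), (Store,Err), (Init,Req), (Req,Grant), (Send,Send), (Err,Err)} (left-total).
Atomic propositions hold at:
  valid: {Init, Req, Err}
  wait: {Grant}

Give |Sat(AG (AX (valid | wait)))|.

Sat(valid | wait) = {Grant, Init, Req, Err}
Sat(AX (valid | wait)) = {s : every successor in {Grant, Init, Req, Err}} = {Init, Req, Err}
AG (AX (valid | wait)): greatest fixpoint, start Z0 = {Init, Req, Err}, keep only states in Sat with every successor in Z. Z1 = {Init, Err}; Z2 = {Err}; fixed.
Sat(AG (AX (valid | wait))) = {Err}
|Sat(AG (AX (valid | wait)))| = |{Err}| = 1.

1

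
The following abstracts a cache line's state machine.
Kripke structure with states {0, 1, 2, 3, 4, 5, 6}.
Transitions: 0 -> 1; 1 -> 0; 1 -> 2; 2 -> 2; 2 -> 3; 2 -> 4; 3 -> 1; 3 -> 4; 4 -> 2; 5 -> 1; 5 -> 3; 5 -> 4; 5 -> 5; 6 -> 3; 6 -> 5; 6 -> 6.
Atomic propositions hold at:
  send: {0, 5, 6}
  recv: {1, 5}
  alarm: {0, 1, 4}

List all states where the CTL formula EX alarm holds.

Sat(EX alarm) = {s : some successor in {0, 1, 4}} = {0, 1, 2, 3, 5}

{0, 1, 2, 3, 5}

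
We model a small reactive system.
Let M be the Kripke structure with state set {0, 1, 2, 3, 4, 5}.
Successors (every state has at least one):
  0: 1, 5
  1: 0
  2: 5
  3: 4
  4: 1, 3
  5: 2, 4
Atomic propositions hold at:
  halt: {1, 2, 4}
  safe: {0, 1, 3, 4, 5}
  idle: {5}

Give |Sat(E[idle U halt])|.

E[idle U halt]: least fixpoint, start Z0 = Sat(halt) = {1, 2, 4}, add states in Sat(idle) with some successor in Z. Z1 = {1, 2, 4, 5}; fixed.
Sat(E[idle U halt]) = {1, 2, 4, 5}
|Sat(E[idle U halt])| = |{1, 2, 4, 5}| = 4.

4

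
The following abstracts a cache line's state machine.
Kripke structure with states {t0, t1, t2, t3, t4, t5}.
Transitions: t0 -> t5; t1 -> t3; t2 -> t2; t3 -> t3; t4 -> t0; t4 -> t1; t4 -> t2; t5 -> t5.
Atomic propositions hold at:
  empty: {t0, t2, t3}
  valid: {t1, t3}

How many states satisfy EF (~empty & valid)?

2

Sat(~empty) = {t1, t4, t5}
Sat(~empty & valid) = {t1}
EF (~empty & valid): least fixpoint, start Z0 = {t1}, add states with some successor in Z. Z1 = {t1, t4}; fixed.
Sat(EF (~empty & valid)) = {t1, t4}
|Sat(EF (~empty & valid))| = |{t1, t4}| = 2.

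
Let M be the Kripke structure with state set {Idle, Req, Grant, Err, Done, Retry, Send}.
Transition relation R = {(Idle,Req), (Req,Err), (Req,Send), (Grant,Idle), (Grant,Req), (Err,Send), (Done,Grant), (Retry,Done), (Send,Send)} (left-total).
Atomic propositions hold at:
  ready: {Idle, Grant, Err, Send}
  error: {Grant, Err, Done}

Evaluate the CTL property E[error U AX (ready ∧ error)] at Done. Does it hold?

Yes

Sat(ready ∧ error) = {Grant, Err}
Sat(AX (ready ∧ error)) = {s : every successor in {Grant, Err}} = {Done}
E[error U AX (ready ∧ error)]: least fixpoint, start Z0 = Sat(AX (ready ∧ error)) = {Done}, add states in Sat(error) with some successor in Z. Already a fixed point.
Sat(E[error U AX (ready ∧ error)]) = {Done}
Done ∈ Sat(E[error U AX (ready ∧ error)]) = {Done}, so the formula holds at Done.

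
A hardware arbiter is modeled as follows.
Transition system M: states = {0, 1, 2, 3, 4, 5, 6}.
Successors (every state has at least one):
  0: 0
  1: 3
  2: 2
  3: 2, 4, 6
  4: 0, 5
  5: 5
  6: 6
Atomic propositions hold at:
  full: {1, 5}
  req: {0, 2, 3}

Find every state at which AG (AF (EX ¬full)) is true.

{0, 2, 6}

Sat(¬full) = {0, 2, 3, 4, 6}
Sat(EX ¬full) = {s : some successor in {0, 2, 3, 4, 6}} = {0, 1, 2, 3, 4, 6}
AF (EX ¬full): least fixpoint, start Z0 = {0, 1, 2, 3, 4, 6}, add states with every successor in Z. Already a fixed point.
Sat(AF (EX ¬full)) = {0, 1, 2, 3, 4, 6}
AG (AF (EX ¬full)): greatest fixpoint, start Z0 = {0, 1, 2, 3, 4, 6}, keep only states in Sat with every successor in Z. Z1 = {0, 1, 2, 3, 6}; Z2 = {0, 1, 2, 6}; Z3 = {0, 2, 6}; fixed.
Sat(AG (AF (EX ¬full))) = {0, 2, 6}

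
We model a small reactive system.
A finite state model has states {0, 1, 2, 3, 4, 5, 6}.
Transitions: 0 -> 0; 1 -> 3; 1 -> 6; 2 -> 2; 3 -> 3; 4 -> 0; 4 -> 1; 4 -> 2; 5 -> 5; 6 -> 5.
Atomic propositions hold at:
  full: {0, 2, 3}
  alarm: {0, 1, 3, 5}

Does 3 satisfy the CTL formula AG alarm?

AG alarm: greatest fixpoint, start Z0 = {0, 1, 3, 5}, keep only states in Sat with every successor in Z. Z1 = {0, 3, 5}; fixed.
Sat(AG alarm) = {0, 3, 5}
3 ∈ Sat(AG alarm) = {0, 3, 5}, so the formula holds at 3.

Yes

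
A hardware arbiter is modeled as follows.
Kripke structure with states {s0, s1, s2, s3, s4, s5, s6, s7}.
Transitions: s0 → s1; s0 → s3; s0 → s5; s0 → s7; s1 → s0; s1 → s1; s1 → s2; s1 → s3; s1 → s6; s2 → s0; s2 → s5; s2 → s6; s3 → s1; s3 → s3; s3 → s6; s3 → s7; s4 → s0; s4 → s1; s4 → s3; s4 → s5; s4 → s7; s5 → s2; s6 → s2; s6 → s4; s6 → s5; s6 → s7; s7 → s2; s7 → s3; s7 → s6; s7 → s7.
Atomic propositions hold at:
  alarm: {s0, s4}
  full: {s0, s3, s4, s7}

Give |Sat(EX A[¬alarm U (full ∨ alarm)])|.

Sat(¬alarm) = {s1, s2, s3, s5, s6, s7}
Sat(full ∨ alarm) = {s0, s3, s4, s7}
A[¬alarm U (full ∨ alarm)]: least fixpoint, start Z0 = Sat((full ∨ alarm)) = {s0, s3, s4, s7}, add states in Sat(¬alarm) with every successor in Z. Already a fixed point.
Sat(A[¬alarm U (full ∨ alarm)]) = {s0, s3, s4, s7}
Sat(EX A[¬alarm U (full ∨ alarm)]) = {s : some successor in {s0, s3, s4, s7}} = {s0, s1, s2, s3, s4, s6, s7}
|Sat(EX A[¬alarm U (full ∨ alarm)])| = |{s0, s1, s2, s3, s4, s6, s7}| = 7.

7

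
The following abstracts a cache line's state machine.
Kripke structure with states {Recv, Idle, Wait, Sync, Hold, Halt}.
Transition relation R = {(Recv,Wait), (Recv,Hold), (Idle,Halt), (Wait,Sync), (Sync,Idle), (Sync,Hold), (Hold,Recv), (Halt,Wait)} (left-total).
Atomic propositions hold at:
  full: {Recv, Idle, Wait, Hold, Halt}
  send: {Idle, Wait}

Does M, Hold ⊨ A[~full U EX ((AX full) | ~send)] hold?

Yes

Sat(~full) = {Sync}
Sat(AX full) = {s : every successor in {Recv, Idle, Wait, Hold, Halt}} = {Recv, Idle, Sync, Hold, Halt}
Sat(~send) = {Recv, Sync, Hold, Halt}
Sat((AX full) | ~send) = {Recv, Idle, Sync, Hold, Halt}
Sat(EX ((AX full) | ~send)) = {s : some successor in {Recv, Idle, Sync, Hold, Halt}} = {Recv, Idle, Wait, Sync, Hold}
A[~full U EX ((AX full) | ~send)]: least fixpoint, start Z0 = Sat(EX ((AX full) | ~send)) = {Recv, Idle, Wait, Sync, Hold}, add states in Sat(~full) with every successor in Z. Already a fixed point.
Sat(A[~full U EX ((AX full) | ~send)]) = {Recv, Idle, Wait, Sync, Hold}
Hold ∈ Sat(A[~full U EX ((AX full) | ~send)]) = {Recv, Idle, Wait, Sync, Hold}, so the formula holds at Hold.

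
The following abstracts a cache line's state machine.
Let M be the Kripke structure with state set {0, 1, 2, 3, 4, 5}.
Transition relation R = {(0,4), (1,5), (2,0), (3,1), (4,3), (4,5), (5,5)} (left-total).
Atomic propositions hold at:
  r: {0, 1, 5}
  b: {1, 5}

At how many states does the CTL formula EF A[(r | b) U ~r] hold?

4

Sat(r | b) = {0, 1, 5}
Sat(~r) = {2, 3, 4}
A[(r | b) U ~r]: least fixpoint, start Z0 = Sat(~r) = {2, 3, 4}, add states in Sat(r | b) with every successor in Z. Z1 = {0, 2, 3, 4}; fixed.
Sat(A[(r | b) U ~r]) = {0, 2, 3, 4}
EF A[(r | b) U ~r]: least fixpoint, start Z0 = {0, 2, 3, 4}, add states with some successor in Z. Already a fixed point.
Sat(EF A[(r | b) U ~r]) = {0, 2, 3, 4}
|Sat(EF A[(r | b) U ~r])| = |{0, 2, 3, 4}| = 4.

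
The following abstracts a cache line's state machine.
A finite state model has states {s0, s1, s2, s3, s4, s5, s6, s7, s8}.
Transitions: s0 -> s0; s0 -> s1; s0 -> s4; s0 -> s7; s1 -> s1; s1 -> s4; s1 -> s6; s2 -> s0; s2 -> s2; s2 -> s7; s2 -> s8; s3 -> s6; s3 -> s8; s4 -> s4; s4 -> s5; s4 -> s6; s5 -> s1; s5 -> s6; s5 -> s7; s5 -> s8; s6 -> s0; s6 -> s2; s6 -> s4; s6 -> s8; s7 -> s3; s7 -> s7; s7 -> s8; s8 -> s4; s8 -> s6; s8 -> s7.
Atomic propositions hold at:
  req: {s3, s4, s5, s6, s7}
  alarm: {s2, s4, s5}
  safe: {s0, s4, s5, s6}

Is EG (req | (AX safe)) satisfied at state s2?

No

Sat(AX safe) = {s : every successor in {s0, s4, s5, s6}} = {s4}
Sat(req | (AX safe)) = {s3, s4, s5, s6, s7}
EG (req | (AX safe)): greatest fixpoint, start Z0 = {s3, s4, s5, s6, s7}, keep only states in Sat with some successor in Z. Already a fixed point.
Sat(EG (req | (AX safe))) = {s3, s4, s5, s6, s7}
s2 ∉ Sat(EG (req | (AX safe))) = {s3, s4, s5, s6, s7}, so the formula does not hold at s2.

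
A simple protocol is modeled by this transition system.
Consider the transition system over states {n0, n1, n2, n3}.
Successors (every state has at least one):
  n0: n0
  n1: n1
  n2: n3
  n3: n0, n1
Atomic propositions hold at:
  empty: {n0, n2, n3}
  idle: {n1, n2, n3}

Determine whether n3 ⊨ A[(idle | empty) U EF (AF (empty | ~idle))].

Yes

Sat(idle | empty) = {n0, n1, n2, n3}
Sat(~idle) = {n0}
Sat(empty | ~idle) = {n0, n2, n3}
AF (empty | ~idle): least fixpoint, start Z0 = {n0, n2, n3}, add states with every successor in Z. Already a fixed point.
Sat(AF (empty | ~idle)) = {n0, n2, n3}
EF (AF (empty | ~idle)): least fixpoint, start Z0 = {n0, n2, n3}, add states with some successor in Z. Already a fixed point.
Sat(EF (AF (empty | ~idle))) = {n0, n2, n3}
A[(idle | empty) U EF (AF (empty | ~idle))]: least fixpoint, start Z0 = Sat(EF (AF (empty | ~idle))) = {n0, n2, n3}, add states in Sat(idle | empty) with every successor in Z. Already a fixed point.
Sat(A[(idle | empty) U EF (AF (empty | ~idle))]) = {n0, n2, n3}
n3 ∈ Sat(A[(idle | empty) U EF (AF (empty | ~idle))]) = {n0, n2, n3}, so the formula holds at n3.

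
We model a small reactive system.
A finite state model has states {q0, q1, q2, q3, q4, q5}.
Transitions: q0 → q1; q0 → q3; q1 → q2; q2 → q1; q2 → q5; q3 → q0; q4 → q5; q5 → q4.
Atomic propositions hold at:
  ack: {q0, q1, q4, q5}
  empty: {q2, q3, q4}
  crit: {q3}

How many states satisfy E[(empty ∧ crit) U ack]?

Sat(empty ∧ crit) = {q3}
E[(empty ∧ crit) U ack]: least fixpoint, start Z0 = Sat(ack) = {q0, q1, q4, q5}, add states in Sat(empty ∧ crit) with some successor in Z. Z1 = {q0, q1, q3, q4, q5}; fixed.
Sat(E[(empty ∧ crit) U ack]) = {q0, q1, q3, q4, q5}
|Sat(E[(empty ∧ crit) U ack])| = |{q0, q1, q3, q4, q5}| = 5.

5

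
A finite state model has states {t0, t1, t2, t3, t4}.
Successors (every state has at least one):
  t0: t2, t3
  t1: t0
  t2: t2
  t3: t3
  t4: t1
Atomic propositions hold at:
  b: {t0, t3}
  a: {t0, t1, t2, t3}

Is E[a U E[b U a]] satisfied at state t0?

Yes

E[b U a]: least fixpoint, start Z0 = Sat(a) = {t0, t1, t2, t3}, add states in Sat(b) with some successor in Z. Already a fixed point.
Sat(E[b U a]) = {t0, t1, t2, t3}
E[a U E[b U a]]: least fixpoint, start Z0 = Sat(E[b U a]) = {t0, t1, t2, t3}, add states in Sat(a) with some successor in Z. Already a fixed point.
Sat(E[a U E[b U a]]) = {t0, t1, t2, t3}
t0 ∈ Sat(E[a U E[b U a]]) = {t0, t1, t2, t3}, so the formula holds at t0.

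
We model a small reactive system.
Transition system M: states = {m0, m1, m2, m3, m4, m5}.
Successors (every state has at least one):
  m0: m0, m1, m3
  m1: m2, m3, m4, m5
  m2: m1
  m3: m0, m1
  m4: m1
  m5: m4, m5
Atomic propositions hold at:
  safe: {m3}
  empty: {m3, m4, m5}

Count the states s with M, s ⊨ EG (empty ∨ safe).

1

Sat(empty ∨ safe) = {m3, m4, m5}
EG (empty ∨ safe): greatest fixpoint, start Z0 = {m3, m4, m5}, keep only states in Sat with some successor in Z. Z1 = {m5}; fixed.
Sat(EG (empty ∨ safe)) = {m5}
|Sat(EG (empty ∨ safe))| = |{m5}| = 1.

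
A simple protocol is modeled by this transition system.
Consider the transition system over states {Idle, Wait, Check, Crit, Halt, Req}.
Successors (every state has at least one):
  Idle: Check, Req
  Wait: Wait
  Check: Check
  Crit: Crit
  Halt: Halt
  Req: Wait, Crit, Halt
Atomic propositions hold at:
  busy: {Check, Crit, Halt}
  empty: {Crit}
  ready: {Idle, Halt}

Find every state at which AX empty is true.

{Crit}

Sat(AX empty) = {s : every successor in {Crit}} = {Crit}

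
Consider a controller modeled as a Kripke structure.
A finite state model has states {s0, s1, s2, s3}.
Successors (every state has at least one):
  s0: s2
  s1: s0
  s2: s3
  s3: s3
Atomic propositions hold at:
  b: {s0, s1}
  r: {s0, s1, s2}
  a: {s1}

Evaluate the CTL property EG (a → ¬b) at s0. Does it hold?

Sat(¬b) = {s2, s3}
Sat(a → ¬b) = {s0, s2, s3}
EG (a → ¬b): greatest fixpoint, start Z0 = {s0, s2, s3}, keep only states in Sat with some successor in Z. Already a fixed point.
Sat(EG (a → ¬b)) = {s0, s2, s3}
s0 ∈ Sat(EG (a → ¬b)) = {s0, s2, s3}, so the formula holds at s0.

Yes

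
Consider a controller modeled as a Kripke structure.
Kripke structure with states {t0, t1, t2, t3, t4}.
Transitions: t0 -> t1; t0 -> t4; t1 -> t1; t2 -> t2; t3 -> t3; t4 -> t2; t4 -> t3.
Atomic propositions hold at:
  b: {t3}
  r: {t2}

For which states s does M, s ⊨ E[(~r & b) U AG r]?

Sat(~r) = {t0, t1, t3, t4}
Sat(~r & b) = {t3}
AG r: greatest fixpoint, start Z0 = {t2}, keep only states in Sat with every successor in Z. Already a fixed point.
Sat(AG r) = {t2}
E[(~r & b) U AG r]: least fixpoint, start Z0 = Sat(AG r) = {t2}, add states in Sat(~r & b) with some successor in Z. Already a fixed point.
Sat(E[(~r & b) U AG r]) = {t2}

{t2}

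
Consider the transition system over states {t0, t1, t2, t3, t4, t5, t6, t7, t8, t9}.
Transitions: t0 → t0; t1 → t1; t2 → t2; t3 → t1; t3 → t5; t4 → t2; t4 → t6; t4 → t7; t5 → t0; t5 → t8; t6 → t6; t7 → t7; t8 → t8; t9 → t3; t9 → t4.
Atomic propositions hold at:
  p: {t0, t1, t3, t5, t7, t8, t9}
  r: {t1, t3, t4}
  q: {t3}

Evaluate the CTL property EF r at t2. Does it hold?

No

EF r: least fixpoint, start Z0 = {t1, t3, t4}, add states with some successor in Z. Z1 = {t1, t3, t4, t9}; fixed.
Sat(EF r) = {t1, t3, t4, t9}
t2 ∉ Sat(EF r) = {t1, t3, t4, t9}, so the formula does not hold at t2.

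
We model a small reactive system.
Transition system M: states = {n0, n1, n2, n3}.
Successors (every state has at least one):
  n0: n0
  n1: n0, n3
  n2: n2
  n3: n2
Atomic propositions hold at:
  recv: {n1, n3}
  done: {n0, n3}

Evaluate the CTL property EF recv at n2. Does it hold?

EF recv: least fixpoint, start Z0 = {n1, n3}, add states with some successor in Z. Already a fixed point.
Sat(EF recv) = {n1, n3}
n2 ∉ Sat(EF recv) = {n1, n3}, so the formula does not hold at n2.

No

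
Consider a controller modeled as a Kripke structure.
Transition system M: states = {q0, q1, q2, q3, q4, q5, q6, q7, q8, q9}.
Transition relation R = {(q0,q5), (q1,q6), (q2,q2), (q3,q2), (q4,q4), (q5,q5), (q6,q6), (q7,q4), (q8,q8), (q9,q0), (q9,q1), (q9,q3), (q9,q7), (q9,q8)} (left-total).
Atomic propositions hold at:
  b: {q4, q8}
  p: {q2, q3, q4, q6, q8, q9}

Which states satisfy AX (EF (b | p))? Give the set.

{q1, q2, q3, q4, q6, q7, q8}

Sat(b | p) = {q2, q3, q4, q6, q8, q9}
EF (b | p): least fixpoint, start Z0 = {q2, q3, q4, q6, q8, q9}, add states with some successor in Z. Z1 = {q1, q2, q3, q4, q6, q7, q8, q9}; fixed.
Sat(EF (b | p)) = {q1, q2, q3, q4, q6, q7, q8, q9}
Sat(AX (EF (b | p))) = {s : every successor in {q1, q2, q3, q4, q6, q7, q8, q9}} = {q1, q2, q3, q4, q6, q7, q8}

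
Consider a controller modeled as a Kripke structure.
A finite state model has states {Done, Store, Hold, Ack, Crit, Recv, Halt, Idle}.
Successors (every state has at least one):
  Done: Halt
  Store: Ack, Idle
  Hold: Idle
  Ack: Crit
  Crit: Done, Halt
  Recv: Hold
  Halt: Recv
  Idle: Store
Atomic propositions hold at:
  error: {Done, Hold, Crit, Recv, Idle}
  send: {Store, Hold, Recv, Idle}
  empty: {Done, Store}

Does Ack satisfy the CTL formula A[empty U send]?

A[empty U send]: least fixpoint, start Z0 = Sat(send) = {Store, Hold, Recv, Idle}, add states in Sat(empty) with every successor in Z. Already a fixed point.
Sat(A[empty U send]) = {Store, Hold, Recv, Idle}
Ack ∉ Sat(A[empty U send]) = {Store, Hold, Recv, Idle}, so the formula does not hold at Ack.

No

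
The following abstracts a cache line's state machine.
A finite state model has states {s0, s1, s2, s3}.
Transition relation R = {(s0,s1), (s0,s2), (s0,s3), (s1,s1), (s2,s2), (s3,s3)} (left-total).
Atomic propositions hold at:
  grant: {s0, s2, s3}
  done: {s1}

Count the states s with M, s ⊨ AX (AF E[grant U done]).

1

E[grant U done]: least fixpoint, start Z0 = Sat(done) = {s1}, add states in Sat(grant) with some successor in Z. Z1 = {s0, s1}; fixed.
Sat(E[grant U done]) = {s0, s1}
AF E[grant U done]: least fixpoint, start Z0 = {s0, s1}, add states with every successor in Z. Already a fixed point.
Sat(AF E[grant U done]) = {s0, s1}
Sat(AX (AF E[grant U done])) = {s : every successor in {s0, s1}} = {s1}
|Sat(AX (AF E[grant U done]))| = |{s1}| = 1.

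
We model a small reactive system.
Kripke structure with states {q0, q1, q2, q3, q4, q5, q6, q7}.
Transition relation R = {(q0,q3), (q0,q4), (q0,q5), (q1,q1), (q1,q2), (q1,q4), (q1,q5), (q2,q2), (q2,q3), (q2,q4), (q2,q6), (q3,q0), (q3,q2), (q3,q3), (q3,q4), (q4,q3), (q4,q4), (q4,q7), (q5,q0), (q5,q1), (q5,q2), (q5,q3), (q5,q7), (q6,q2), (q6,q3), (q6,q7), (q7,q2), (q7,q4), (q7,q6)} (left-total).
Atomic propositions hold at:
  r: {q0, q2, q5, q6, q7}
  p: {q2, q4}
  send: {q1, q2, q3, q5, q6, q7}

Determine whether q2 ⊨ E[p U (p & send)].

Sat(p & send) = {q2}
E[p U (p & send)]: least fixpoint, start Z0 = Sat((p & send)) = {q2}, add states in Sat(p) with some successor in Z. Already a fixed point.
Sat(E[p U (p & send)]) = {q2}
q2 ∈ Sat(E[p U (p & send)]) = {q2}, so the formula holds at q2.

Yes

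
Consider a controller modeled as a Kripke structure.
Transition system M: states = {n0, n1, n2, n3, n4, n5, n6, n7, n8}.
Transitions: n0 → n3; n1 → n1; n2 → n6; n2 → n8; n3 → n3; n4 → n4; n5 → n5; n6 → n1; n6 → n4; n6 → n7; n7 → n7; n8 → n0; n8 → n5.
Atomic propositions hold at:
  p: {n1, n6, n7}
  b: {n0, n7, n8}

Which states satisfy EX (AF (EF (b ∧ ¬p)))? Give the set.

Sat(¬p) = {n0, n2, n3, n4, n5, n8}
Sat(b ∧ ¬p) = {n0, n8}
EF (b ∧ ¬p): least fixpoint, start Z0 = {n0, n8}, add states with some successor in Z. Z1 = {n0, n2, n8}; fixed.
Sat(EF (b ∧ ¬p)) = {n0, n2, n8}
AF (EF (b ∧ ¬p)): least fixpoint, start Z0 = {n0, n2, n8}, add states with every successor in Z. Already a fixed point.
Sat(AF (EF (b ∧ ¬p))) = {n0, n2, n8}
Sat(EX (AF (EF (b ∧ ¬p)))) = {s : some successor in {n0, n2, n8}} = {n2, n8}

{n2, n8}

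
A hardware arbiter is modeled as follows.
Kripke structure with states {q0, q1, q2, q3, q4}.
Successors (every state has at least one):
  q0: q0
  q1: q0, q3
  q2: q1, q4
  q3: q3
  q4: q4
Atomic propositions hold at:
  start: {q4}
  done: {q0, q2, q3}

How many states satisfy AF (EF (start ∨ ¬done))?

Sat(¬done) = {q1, q4}
Sat(start ∨ ¬done) = {q1, q4}
EF (start ∨ ¬done): least fixpoint, start Z0 = {q1, q4}, add states with some successor in Z. Z1 = {q1, q2, q4}; fixed.
Sat(EF (start ∨ ¬done)) = {q1, q2, q4}
AF (EF (start ∨ ¬done)): least fixpoint, start Z0 = {q1, q2, q4}, add states with every successor in Z. Already a fixed point.
Sat(AF (EF (start ∨ ¬done))) = {q1, q2, q4}
|Sat(AF (EF (start ∨ ¬done)))| = |{q1, q2, q4}| = 3.

3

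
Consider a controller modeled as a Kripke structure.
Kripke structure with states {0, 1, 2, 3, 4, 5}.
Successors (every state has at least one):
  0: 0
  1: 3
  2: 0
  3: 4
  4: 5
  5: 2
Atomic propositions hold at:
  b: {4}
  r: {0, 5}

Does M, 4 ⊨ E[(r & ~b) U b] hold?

Sat(~b) = {0, 1, 2, 3, 5}
Sat(r & ~b) = {0, 5}
E[(r & ~b) U b]: least fixpoint, start Z0 = Sat(b) = {4}, add states in Sat(r & ~b) with some successor in Z. Already a fixed point.
Sat(E[(r & ~b) U b]) = {4}
4 ∈ Sat(E[(r & ~b) U b]) = {4}, so the formula holds at 4.

Yes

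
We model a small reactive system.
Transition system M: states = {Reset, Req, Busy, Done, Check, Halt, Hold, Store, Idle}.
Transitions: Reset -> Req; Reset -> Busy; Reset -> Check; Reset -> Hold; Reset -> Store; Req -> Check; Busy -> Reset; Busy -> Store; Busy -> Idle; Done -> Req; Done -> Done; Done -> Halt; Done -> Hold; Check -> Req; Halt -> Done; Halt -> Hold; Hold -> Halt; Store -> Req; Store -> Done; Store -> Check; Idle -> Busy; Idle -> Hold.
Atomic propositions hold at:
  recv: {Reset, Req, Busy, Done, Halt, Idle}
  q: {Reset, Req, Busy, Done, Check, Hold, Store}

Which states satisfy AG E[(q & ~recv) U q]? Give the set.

{Req, Check}

Sat(~recv) = {Check, Hold, Store}
Sat(q & ~recv) = {Check, Hold, Store}
E[(q & ~recv) U q]: least fixpoint, start Z0 = Sat(q) = {Reset, Req, Busy, Done, Check, Hold, Store}, add states in Sat(q & ~recv) with some successor in Z. Already a fixed point.
Sat(E[(q & ~recv) U q]) = {Reset, Req, Busy, Done, Check, Hold, Store}
AG E[(q & ~recv) U q]: greatest fixpoint, start Z0 = {Reset, Req, Busy, Done, Check, Hold, Store}, keep only states in Sat with every successor in Z. Z1 = {Reset, Req, Check, Store}; Z2 = {Req, Check}; fixed.
Sat(AG E[(q & ~recv) U q]) = {Req, Check}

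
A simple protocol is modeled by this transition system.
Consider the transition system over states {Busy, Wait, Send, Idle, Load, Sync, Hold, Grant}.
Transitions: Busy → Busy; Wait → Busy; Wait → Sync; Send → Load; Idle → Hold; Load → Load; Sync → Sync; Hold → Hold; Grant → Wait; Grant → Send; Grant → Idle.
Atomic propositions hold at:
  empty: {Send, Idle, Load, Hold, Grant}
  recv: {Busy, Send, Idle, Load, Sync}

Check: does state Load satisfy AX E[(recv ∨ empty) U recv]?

Yes

Sat(recv ∨ empty) = {Busy, Send, Idle, Load, Sync, Hold, Grant}
E[(recv ∨ empty) U recv]: least fixpoint, start Z0 = Sat(recv) = {Busy, Send, Idle, Load, Sync}, add states in Sat(recv ∨ empty) with some successor in Z. Z1 = {Busy, Send, Idle, Load, Sync, Grant}; fixed.
Sat(E[(recv ∨ empty) U recv]) = {Busy, Send, Idle, Load, Sync, Grant}
Sat(AX E[(recv ∨ empty) U recv]) = {s : every successor in {Busy, Send, Idle, Load, Sync, Grant}} = {Busy, Wait, Send, Load, Sync}
Load ∈ Sat(AX E[(recv ∨ empty) U recv]) = {Busy, Wait, Send, Load, Sync}, so the formula holds at Load.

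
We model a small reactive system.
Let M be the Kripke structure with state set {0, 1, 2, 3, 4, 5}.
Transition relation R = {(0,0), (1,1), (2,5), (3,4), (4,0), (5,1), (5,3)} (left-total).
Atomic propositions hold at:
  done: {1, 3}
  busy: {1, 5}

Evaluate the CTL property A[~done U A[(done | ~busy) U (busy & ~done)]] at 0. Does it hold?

No

Sat(~done) = {0, 2, 4, 5}
Sat(~busy) = {0, 2, 3, 4}
Sat(done | ~busy) = {0, 1, 2, 3, 4}
Sat(busy & ~done) = {5}
A[(done | ~busy) U (busy & ~done)]: least fixpoint, start Z0 = Sat((busy & ~done)) = {5}, add states in Sat(done | ~busy) with every successor in Z. Z1 = {2, 5}; fixed.
Sat(A[(done | ~busy) U (busy & ~done)]) = {2, 5}
A[~done U A[(done | ~busy) U (busy & ~done)]]: least fixpoint, start Z0 = Sat(A[(done | ~busy) U (busy & ~done)]) = {2, 5}, add states in Sat(~done) with every successor in Z. Already a fixed point.
Sat(A[~done U A[(done | ~busy) U (busy & ~done)]]) = {2, 5}
0 ∉ Sat(A[~done U A[(done | ~busy) U (busy & ~done)]]) = {2, 5}, so the formula does not hold at 0.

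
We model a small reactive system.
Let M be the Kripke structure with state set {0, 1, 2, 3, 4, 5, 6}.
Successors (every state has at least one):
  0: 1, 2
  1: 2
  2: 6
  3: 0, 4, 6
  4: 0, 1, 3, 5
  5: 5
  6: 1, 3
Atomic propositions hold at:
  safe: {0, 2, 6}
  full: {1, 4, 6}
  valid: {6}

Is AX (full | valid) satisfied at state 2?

Sat(full | valid) = {1, 4, 6}
Sat(AX (full | valid)) = {s : every successor in {1, 4, 6}} = {2}
2 ∈ Sat(AX (full | valid)) = {2}, so the formula holds at 2.

Yes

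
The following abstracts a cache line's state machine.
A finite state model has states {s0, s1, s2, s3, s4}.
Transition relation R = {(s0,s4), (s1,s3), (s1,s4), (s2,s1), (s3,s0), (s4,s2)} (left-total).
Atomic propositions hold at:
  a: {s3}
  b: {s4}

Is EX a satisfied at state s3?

No

Sat(EX a) = {s : some successor in {s3}} = {s1}
s3 ∉ Sat(EX a) = {s1}, so the formula does not hold at s3.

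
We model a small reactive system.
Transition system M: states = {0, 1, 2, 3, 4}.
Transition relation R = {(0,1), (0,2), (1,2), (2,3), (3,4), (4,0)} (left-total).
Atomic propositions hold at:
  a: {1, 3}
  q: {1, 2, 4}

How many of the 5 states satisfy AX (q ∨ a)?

Sat(q ∨ a) = {1, 2, 3, 4}
Sat(AX (q ∨ a)) = {s : every successor in {1, 2, 3, 4}} = {0, 1, 2, 3}
|Sat(AX (q ∨ a))| = |{0, 1, 2, 3}| = 4.

4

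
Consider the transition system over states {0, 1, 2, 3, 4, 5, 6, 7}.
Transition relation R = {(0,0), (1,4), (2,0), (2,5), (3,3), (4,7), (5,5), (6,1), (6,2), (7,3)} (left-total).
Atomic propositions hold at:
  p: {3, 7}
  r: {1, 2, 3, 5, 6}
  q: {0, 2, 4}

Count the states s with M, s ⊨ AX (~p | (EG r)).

7

Sat(~p) = {0, 1, 2, 4, 5, 6}
EG r: greatest fixpoint, start Z0 = {1, 2, 3, 5, 6}, keep only states in Sat with some successor in Z. Z1 = {2, 3, 5, 6}; fixed.
Sat(EG r) = {2, 3, 5, 6}
Sat(~p | (EG r)) = {0, 1, 2, 3, 4, 5, 6}
Sat(AX (~p | (EG r))) = {s : every successor in {0, 1, 2, 3, 4, 5, 6}} = {0, 1, 2, 3, 5, 6, 7}
|Sat(AX (~p | (EG r)))| = |{0, 1, 2, 3, 5, 6, 7}| = 7.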